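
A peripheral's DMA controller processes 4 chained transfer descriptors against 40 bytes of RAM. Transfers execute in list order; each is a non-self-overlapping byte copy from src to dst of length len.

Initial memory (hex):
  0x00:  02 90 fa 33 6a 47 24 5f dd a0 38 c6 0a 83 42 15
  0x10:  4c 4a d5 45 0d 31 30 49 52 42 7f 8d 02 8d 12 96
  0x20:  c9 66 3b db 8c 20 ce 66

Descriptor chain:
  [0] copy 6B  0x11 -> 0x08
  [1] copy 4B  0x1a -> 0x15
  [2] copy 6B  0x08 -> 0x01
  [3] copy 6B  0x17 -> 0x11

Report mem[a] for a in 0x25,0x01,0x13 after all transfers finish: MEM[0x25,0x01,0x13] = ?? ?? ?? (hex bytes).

  after D0: wrote 6B at 0x08 = 4ad5450d3130
  after D1: wrote 4B at 0x15 = 7f8d028d
  after D2: wrote 6B at 0x01 = 4ad5450d3130
  after D3: wrote 6B at 0x11 = 028d427f8d02
query mem[0x25]=0x20, mem[0x01]=0x4a, mem[0x13]=0x42

MEM[0x25,0x01,0x13] = 20 4a 42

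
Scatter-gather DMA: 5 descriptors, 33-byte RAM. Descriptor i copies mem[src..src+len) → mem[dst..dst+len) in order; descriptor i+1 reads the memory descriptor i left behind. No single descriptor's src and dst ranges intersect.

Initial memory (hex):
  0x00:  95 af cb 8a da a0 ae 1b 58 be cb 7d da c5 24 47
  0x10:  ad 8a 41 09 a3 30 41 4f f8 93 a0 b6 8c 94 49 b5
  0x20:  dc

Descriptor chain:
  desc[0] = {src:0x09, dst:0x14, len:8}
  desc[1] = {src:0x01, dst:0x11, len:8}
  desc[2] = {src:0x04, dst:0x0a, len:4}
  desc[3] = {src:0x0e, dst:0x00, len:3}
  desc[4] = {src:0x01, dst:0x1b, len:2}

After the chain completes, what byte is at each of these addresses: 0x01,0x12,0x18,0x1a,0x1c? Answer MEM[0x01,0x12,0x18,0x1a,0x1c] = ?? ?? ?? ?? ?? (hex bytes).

MEM[0x01,0x12,0x18,0x1a,0x1c] = 47 cb 58 47 ad

  after D0: wrote 8B at 0x14 = becb7ddac52447ad
  after D1: wrote 8B at 0x11 = afcb8adaa0ae1b58
  after D2: wrote 4B at 0x0a = daa0ae1b
  after D3: wrote 3B at 0x00 = 2447ad
  after D4: wrote 2B at 0x1b = 47ad
query mem[0x01]=0x47, mem[0x12]=0xcb, mem[0x18]=0x58, mem[0x1a]=0x47, mem[0x1c]=0xad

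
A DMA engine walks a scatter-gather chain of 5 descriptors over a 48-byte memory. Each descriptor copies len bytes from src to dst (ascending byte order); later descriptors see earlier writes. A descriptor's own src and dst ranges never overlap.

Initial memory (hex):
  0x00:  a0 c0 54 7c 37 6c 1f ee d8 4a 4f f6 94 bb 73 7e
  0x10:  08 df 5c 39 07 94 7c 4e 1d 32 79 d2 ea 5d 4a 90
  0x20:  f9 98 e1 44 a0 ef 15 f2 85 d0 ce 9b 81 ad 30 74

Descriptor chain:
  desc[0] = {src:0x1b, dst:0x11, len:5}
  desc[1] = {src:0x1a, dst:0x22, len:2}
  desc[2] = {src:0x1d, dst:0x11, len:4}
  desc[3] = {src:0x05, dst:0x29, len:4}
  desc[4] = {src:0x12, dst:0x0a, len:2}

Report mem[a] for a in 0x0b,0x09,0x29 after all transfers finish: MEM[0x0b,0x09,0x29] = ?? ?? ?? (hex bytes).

D0: mem[0x11..0x15] <- [d2 ea 5d 4a 90]
D1: mem[0x22..0x23] <- [79 d2]
D2: mem[0x11..0x14] <- [5d 4a 90 f9]
D3: mem[0x29..0x2c] <- [6c 1f ee d8]
D4: mem[0x0a..0x0b] <- [4a 90]
query mem[0x0b]=0x90, mem[0x09]=0x4a, mem[0x29]=0x6c

MEM[0x0b,0x09,0x29] = 90 4a 6c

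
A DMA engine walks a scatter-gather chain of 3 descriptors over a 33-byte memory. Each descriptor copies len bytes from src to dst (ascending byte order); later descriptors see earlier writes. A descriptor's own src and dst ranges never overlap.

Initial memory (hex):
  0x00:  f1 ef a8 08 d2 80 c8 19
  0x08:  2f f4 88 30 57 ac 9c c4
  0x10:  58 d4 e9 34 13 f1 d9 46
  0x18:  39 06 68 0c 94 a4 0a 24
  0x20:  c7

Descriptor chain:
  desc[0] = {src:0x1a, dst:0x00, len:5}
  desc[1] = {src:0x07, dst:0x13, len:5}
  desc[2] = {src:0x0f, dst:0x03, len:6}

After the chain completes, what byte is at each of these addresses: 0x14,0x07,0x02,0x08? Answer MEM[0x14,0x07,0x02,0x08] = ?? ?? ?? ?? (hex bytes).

D0: mem[0x00..0x04] <- [68 0c 94 a4 0a]
D1: mem[0x13..0x17] <- [19 2f f4 88 30]
D2: mem[0x03..0x08] <- [c4 58 d4 e9 19 2f]
query mem[0x14]=0x2f, mem[0x07]=0x19, mem[0x02]=0x94, mem[0x08]=0x2f

MEM[0x14,0x07,0x02,0x08] = 2f 19 94 2f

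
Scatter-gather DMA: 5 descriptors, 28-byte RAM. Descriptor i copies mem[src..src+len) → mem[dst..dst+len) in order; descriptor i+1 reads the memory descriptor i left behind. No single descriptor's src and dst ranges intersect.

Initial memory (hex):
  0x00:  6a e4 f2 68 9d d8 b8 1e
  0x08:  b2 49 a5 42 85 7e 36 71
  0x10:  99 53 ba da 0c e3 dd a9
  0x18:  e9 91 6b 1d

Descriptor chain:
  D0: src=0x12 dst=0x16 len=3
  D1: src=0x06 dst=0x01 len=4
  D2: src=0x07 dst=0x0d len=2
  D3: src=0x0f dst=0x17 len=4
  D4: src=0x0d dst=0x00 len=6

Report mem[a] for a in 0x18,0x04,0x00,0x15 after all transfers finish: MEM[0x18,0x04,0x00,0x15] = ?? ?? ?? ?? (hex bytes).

MEM[0x18,0x04,0x00,0x15] = 99 53 1e e3

[0] 0x12->0x16 len=3 : ba da 0c
[1] 0x06->0x01 len=4 : b8 1e b2 49
[2] 0x07->0x0d len=2 : 1e b2
[3] 0x0f->0x17 len=4 : 71 99 53 ba
[4] 0x0d->0x00 len=6 : 1e b2 71 99 53 ba
query mem[0x18]=0x99, mem[0x04]=0x53, mem[0x00]=0x1e, mem[0x15]=0xe3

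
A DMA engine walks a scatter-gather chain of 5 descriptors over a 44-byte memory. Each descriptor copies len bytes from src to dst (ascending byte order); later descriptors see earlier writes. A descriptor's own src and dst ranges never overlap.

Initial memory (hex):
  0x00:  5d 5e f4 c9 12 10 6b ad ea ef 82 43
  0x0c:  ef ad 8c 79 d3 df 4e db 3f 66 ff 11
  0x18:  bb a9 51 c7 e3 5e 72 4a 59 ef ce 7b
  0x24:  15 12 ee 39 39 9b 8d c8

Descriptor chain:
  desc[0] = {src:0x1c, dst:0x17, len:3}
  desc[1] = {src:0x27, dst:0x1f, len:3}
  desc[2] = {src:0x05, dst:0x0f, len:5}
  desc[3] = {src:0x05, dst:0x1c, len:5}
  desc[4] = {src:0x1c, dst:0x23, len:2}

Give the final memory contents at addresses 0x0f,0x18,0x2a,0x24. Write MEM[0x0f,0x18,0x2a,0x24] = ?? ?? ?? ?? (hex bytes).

MEM[0x0f,0x18,0x2a,0x24] = 10 5e 8d 6b

[0] 0x1c->0x17 len=3 : e3 5e 72
[1] 0x27->0x1f len=3 : 39 39 9b
[2] 0x05->0x0f len=5 : 10 6b ad ea ef
[3] 0x05->0x1c len=5 : 10 6b ad ea ef
[4] 0x1c->0x23 len=2 : 10 6b
query mem[0x0f]=0x10, mem[0x18]=0x5e, mem[0x2a]=0x8d, mem[0x24]=0x6b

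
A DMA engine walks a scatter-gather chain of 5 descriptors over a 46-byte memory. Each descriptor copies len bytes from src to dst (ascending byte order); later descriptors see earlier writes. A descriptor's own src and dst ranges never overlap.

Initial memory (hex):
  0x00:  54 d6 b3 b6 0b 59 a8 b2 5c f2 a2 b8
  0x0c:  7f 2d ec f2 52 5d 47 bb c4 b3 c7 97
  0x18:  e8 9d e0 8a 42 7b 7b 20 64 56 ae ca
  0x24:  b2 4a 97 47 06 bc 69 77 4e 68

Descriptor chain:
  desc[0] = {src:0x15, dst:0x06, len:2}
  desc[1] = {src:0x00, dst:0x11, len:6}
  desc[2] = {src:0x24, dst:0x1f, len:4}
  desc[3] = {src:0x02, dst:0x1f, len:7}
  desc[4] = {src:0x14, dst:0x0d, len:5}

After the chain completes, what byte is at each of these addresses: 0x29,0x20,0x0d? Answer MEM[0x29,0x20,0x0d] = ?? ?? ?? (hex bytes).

MEM[0x29,0x20,0x0d] = bc b6 b6

[0] 0x15->0x06 len=2 : b3 c7
[1] 0x00->0x11 len=6 : 54 d6 b3 b6 0b 59
[2] 0x24->0x1f len=4 : b2 4a 97 47
[3] 0x02->0x1f len=7 : b3 b6 0b 59 b3 c7 5c
[4] 0x14->0x0d len=5 : b6 0b 59 97 e8
query mem[0x29]=0xbc, mem[0x20]=0xb6, mem[0x0d]=0xb6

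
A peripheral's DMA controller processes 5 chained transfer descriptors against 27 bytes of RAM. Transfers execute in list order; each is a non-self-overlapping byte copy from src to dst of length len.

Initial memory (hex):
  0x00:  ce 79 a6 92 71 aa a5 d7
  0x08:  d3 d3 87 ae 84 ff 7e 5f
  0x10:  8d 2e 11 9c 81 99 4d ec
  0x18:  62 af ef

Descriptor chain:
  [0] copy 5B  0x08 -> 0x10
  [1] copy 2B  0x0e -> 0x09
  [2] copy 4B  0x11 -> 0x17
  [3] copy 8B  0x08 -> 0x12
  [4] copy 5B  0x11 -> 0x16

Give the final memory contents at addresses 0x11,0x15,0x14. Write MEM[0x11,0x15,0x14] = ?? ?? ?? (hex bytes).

MEM[0x11,0x15,0x14] = d3 ae 5f

#0 dst[0x10+5] := {0xd3,0xd3,0x87,0xae,0x84}
#1 dst[0x09+2] := {0x7e,0x5f}
#2 dst[0x17+4] := {0xd3,0x87,0xae,0x84}
#3 dst[0x12+8] := {0xd3,0x7e,0x5f,0xae,0x84,0xff,0x7e,0x5f}
#4 dst[0x16+5] := {0xd3,0xd3,0x7e,0x5f,0xae}
query mem[0x11]=0xd3, mem[0x15]=0xae, mem[0x14]=0x5f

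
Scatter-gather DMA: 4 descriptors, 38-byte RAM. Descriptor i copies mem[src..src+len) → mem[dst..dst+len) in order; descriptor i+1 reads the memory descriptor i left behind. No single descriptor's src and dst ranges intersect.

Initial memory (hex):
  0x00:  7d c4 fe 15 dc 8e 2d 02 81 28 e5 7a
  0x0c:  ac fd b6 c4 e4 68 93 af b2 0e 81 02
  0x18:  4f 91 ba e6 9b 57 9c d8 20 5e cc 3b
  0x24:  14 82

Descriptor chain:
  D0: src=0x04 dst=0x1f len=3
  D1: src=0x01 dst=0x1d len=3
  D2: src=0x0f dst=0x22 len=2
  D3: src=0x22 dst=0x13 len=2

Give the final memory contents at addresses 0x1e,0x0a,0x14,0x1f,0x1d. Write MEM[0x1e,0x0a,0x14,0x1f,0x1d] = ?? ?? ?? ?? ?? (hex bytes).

D0: mem[0x1f..0x21] <- [dc 8e 2d]
D1: mem[0x1d..0x1f] <- [c4 fe 15]
D2: mem[0x22..0x23] <- [c4 e4]
D3: mem[0x13..0x14] <- [c4 e4]
query mem[0x1e]=0xfe, mem[0x0a]=0xe5, mem[0x14]=0xe4, mem[0x1f]=0x15, mem[0x1d]=0xc4

MEM[0x1e,0x0a,0x14,0x1f,0x1d] = fe e5 e4 15 c4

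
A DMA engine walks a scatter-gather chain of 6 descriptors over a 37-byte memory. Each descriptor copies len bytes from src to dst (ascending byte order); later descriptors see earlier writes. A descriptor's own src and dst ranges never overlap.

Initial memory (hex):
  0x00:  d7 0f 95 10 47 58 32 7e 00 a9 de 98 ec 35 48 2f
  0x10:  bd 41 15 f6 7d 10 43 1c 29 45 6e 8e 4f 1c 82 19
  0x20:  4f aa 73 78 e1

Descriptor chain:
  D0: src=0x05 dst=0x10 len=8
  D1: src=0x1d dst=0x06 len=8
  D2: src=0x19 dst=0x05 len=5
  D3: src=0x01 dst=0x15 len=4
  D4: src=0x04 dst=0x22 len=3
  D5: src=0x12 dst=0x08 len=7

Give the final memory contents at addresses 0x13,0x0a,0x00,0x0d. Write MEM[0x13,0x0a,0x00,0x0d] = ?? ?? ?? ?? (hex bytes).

#0 dst[0x10+8] := {0x58,0x32,0x7e,0x00,0xa9,0xde,0x98,0xec}
#1 dst[0x06+8] := {0x1c,0x82,0x19,0x4f,0xaa,0x73,0x78,0xe1}
#2 dst[0x05+5] := {0x45,0x6e,0x8e,0x4f,0x1c}
#3 dst[0x15+4] := {0x0f,0x95,0x10,0x47}
#4 dst[0x22+3] := {0x47,0x45,0x6e}
#5 dst[0x08+7] := {0x7e,0x00,0xa9,0x0f,0x95,0x10,0x47}
query mem[0x13]=0x00, mem[0x0a]=0xa9, mem[0x00]=0xd7, mem[0x0d]=0x10

MEM[0x13,0x0a,0x00,0x0d] = 00 a9 d7 10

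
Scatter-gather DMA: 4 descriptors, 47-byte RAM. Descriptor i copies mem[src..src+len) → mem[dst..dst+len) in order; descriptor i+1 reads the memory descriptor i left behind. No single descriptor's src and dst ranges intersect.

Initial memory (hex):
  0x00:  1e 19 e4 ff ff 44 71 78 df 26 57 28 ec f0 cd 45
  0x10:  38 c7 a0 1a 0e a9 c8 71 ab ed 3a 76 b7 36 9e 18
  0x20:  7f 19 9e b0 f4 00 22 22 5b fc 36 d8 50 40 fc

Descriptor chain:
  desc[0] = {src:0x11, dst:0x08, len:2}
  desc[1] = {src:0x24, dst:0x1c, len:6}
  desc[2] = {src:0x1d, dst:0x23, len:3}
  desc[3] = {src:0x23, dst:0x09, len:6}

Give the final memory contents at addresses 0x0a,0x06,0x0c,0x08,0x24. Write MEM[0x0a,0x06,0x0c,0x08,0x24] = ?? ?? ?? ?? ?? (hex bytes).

MEM[0x0a,0x06,0x0c,0x08,0x24] = 22 71 22 c7 22

#0 dst[0x08+2] := {0xc7,0xa0}
#1 dst[0x1c+6] := {0xf4,0x00,0x22,0x22,0x5b,0xfc}
#2 dst[0x23+3] := {0x00,0x22,0x22}
#3 dst[0x09+6] := {0x00,0x22,0x22,0x22,0x22,0x5b}
query mem[0x0a]=0x22, mem[0x06]=0x71, mem[0x0c]=0x22, mem[0x08]=0xc7, mem[0x24]=0x22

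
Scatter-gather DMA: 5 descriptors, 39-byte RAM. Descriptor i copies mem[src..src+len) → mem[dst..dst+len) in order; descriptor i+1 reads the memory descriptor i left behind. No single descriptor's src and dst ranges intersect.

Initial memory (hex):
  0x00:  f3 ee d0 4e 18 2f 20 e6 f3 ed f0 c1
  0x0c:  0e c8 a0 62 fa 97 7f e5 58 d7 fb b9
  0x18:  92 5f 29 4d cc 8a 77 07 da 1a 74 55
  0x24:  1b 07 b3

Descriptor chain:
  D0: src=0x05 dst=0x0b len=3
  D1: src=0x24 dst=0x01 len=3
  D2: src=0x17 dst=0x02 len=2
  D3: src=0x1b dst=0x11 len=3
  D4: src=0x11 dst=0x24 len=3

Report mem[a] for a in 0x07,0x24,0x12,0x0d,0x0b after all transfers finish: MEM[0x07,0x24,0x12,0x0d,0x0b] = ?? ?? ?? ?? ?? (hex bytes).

MEM[0x07,0x24,0x12,0x0d,0x0b] = e6 4d cc e6 2f

[0] 0x05->0x0b len=3 : 2f 20 e6
[1] 0x24->0x01 len=3 : 1b 07 b3
[2] 0x17->0x02 len=2 : b9 92
[3] 0x1b->0x11 len=3 : 4d cc 8a
[4] 0x11->0x24 len=3 : 4d cc 8a
query mem[0x07]=0xe6, mem[0x24]=0x4d, mem[0x12]=0xcc, mem[0x0d]=0xe6, mem[0x0b]=0x2f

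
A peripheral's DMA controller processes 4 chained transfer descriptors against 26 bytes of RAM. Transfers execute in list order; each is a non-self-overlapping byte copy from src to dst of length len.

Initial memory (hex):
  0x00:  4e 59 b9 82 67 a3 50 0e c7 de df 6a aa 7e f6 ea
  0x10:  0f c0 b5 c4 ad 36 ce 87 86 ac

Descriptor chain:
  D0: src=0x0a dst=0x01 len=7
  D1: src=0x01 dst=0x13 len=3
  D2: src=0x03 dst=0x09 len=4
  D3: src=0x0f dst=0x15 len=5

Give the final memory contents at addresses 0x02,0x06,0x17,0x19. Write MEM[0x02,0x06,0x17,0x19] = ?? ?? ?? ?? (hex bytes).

D0: mem[0x01..0x07] <- [df 6a aa 7e f6 ea 0f]
D1: mem[0x13..0x15] <- [df 6a aa]
D2: mem[0x09..0x0c] <- [aa 7e f6 ea]
D3: mem[0x15..0x19] <- [ea 0f c0 b5 df]
query mem[0x02]=0x6a, mem[0x06]=0xea, mem[0x17]=0xc0, mem[0x19]=0xdf

MEM[0x02,0x06,0x17,0x19] = 6a ea c0 df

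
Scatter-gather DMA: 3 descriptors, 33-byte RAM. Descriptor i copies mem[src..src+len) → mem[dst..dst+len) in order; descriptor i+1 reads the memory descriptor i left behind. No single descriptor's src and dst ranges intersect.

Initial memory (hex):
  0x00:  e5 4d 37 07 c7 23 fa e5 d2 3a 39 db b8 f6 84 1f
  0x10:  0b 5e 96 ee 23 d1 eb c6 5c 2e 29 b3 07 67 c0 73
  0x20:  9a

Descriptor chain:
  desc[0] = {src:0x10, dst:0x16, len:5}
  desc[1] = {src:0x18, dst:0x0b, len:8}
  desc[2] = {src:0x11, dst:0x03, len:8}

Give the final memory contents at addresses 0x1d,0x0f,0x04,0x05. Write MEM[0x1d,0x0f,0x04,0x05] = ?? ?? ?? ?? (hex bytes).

MEM[0x1d,0x0f,0x04,0x05] = 67 07 73 ee

#0 dst[0x16+5] := {0x0b,0x5e,0x96,0xee,0x23}
#1 dst[0x0b+8] := {0x96,0xee,0x23,0xb3,0x07,0x67,0xc0,0x73}
#2 dst[0x03+8] := {0xc0,0x73,0xee,0x23,0xd1,0x0b,0x5e,0x96}
query mem[0x1d]=0x67, mem[0x0f]=0x07, mem[0x04]=0x73, mem[0x05]=0xee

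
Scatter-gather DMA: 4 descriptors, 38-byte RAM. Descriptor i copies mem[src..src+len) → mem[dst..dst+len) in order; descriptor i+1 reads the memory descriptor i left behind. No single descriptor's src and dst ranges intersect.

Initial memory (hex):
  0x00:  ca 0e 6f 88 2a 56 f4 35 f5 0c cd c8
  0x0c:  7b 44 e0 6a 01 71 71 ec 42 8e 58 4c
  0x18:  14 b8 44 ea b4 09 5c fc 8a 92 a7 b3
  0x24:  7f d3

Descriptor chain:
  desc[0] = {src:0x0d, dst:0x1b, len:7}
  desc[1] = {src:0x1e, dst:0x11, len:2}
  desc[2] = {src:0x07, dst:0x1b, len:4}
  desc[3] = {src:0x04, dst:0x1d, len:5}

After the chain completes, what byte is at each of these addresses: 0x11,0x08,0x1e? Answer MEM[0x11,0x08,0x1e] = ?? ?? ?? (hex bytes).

D0: mem[0x1b..0x21] <- [44 e0 6a 01 71 71 ec]
D1: mem[0x11..0x12] <- [01 71]
D2: mem[0x1b..0x1e] <- [35 f5 0c cd]
D3: mem[0x1d..0x21] <- [2a 56 f4 35 f5]
query mem[0x11]=0x01, mem[0x08]=0xf5, mem[0x1e]=0x56

MEM[0x11,0x08,0x1e] = 01 f5 56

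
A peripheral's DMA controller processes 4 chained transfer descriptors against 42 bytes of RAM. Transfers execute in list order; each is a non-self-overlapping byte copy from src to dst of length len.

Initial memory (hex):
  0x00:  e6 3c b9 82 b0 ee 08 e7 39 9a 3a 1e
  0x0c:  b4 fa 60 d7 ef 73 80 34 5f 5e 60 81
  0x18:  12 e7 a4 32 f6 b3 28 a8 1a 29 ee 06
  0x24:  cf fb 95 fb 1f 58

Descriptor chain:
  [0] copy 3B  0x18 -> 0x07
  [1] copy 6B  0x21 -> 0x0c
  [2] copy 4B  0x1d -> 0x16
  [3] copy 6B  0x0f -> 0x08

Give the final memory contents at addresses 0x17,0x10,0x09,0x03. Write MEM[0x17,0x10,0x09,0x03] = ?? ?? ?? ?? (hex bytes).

#0 dst[0x07+3] := {0x12,0xe7,0xa4}
#1 dst[0x0c+6] := {0x29,0xee,0x06,0xcf,0xfb,0x95}
#2 dst[0x16+4] := {0xb3,0x28,0xa8,0x1a}
#3 dst[0x08+6] := {0xcf,0xfb,0x95,0x80,0x34,0x5f}
query mem[0x17]=0x28, mem[0x10]=0xfb, mem[0x09]=0xfb, mem[0x03]=0x82

MEM[0x17,0x10,0x09,0x03] = 28 fb fb 82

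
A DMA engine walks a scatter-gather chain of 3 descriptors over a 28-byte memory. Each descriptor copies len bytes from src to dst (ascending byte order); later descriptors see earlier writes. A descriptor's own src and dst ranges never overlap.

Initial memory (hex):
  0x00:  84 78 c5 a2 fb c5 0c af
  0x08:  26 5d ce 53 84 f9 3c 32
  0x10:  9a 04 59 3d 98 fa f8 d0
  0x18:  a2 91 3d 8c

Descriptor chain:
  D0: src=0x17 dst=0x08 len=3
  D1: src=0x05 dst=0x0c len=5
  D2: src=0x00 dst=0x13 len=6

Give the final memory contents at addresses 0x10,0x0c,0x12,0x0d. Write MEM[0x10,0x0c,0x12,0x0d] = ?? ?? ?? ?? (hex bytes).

[0] 0x17->0x08 len=3 : d0 a2 91
[1] 0x05->0x0c len=5 : c5 0c af d0 a2
[2] 0x00->0x13 len=6 : 84 78 c5 a2 fb c5
query mem[0x10]=0xa2, mem[0x0c]=0xc5, mem[0x12]=0x59, mem[0x0d]=0x0c

MEM[0x10,0x0c,0x12,0x0d] = a2 c5 59 0c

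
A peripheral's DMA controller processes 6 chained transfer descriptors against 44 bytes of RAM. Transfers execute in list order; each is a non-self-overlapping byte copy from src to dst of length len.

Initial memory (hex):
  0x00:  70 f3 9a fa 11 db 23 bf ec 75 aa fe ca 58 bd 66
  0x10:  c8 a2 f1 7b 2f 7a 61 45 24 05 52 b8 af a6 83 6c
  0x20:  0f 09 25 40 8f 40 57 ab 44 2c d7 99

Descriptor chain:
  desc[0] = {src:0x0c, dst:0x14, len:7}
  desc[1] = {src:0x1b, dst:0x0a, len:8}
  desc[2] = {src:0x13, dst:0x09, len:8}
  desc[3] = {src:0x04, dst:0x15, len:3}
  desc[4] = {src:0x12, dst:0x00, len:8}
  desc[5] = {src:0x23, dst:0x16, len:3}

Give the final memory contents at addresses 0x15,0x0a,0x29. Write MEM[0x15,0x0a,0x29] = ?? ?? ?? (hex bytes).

MEM[0x15,0x0a,0x29] = 11 ca 2c

[0] 0x0c->0x14 len=7 : ca 58 bd 66 c8 a2 f1
[1] 0x1b->0x0a len=8 : b8 af a6 83 6c 0f 09 25
[2] 0x13->0x09 len=8 : 7b ca 58 bd 66 c8 a2 f1
[3] 0x04->0x15 len=3 : 11 db 23
[4] 0x12->0x00 len=8 : f1 7b ca 11 db 23 c8 a2
[5] 0x23->0x16 len=3 : 40 8f 40
query mem[0x15]=0x11, mem[0x0a]=0xca, mem[0x29]=0x2c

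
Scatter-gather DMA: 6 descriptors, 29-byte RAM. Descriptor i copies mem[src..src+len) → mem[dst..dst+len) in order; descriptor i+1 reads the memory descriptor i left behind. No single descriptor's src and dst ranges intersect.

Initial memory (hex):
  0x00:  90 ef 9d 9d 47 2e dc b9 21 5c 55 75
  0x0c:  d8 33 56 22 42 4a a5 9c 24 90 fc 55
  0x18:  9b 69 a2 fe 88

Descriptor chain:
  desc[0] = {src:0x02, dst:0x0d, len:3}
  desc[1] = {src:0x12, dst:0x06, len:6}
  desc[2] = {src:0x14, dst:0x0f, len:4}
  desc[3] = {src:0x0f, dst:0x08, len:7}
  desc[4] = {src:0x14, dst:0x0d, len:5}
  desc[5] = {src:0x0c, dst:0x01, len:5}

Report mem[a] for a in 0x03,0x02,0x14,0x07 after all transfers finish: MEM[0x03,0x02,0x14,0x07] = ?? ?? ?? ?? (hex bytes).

MEM[0x03,0x02,0x14,0x07] = 90 24 24 9c

D0: mem[0x0d..0x0f] <- [9d 9d 47]
D1: mem[0x06..0x0b] <- [a5 9c 24 90 fc 55]
D2: mem[0x0f..0x12] <- [24 90 fc 55]
D3: mem[0x08..0x0e] <- [24 90 fc 55 9c 24 90]
D4: mem[0x0d..0x11] <- [24 90 fc 55 9b]
D5: mem[0x01..0x05] <- [9c 24 90 fc 55]
query mem[0x03]=0x90, mem[0x02]=0x24, mem[0x14]=0x24, mem[0x07]=0x9c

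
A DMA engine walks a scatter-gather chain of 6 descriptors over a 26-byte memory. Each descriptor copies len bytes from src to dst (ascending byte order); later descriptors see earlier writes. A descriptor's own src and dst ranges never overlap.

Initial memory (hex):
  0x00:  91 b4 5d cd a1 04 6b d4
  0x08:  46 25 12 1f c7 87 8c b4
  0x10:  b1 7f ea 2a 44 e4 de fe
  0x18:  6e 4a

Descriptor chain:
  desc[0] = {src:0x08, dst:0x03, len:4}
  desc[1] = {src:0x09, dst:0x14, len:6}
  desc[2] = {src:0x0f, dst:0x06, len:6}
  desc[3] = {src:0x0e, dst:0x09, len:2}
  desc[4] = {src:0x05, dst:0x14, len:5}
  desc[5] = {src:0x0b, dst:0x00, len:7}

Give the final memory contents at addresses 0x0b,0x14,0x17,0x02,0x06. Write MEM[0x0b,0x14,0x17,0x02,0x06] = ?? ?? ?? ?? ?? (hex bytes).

D0: mem[0x03..0x06] <- [46 25 12 1f]
D1: mem[0x14..0x19] <- [25 12 1f c7 87 8c]
D2: mem[0x06..0x0b] <- [b4 b1 7f ea 2a 25]
D3: mem[0x09..0x0a] <- [8c b4]
D4: mem[0x14..0x18] <- [12 b4 b1 7f 8c]
D5: mem[0x00..0x06] <- [25 c7 87 8c b4 b1 7f]
query mem[0x0b]=0x25, mem[0x14]=0x12, mem[0x17]=0x7f, mem[0x02]=0x87, mem[0x06]=0x7f

MEM[0x0b,0x14,0x17,0x02,0x06] = 25 12 7f 87 7f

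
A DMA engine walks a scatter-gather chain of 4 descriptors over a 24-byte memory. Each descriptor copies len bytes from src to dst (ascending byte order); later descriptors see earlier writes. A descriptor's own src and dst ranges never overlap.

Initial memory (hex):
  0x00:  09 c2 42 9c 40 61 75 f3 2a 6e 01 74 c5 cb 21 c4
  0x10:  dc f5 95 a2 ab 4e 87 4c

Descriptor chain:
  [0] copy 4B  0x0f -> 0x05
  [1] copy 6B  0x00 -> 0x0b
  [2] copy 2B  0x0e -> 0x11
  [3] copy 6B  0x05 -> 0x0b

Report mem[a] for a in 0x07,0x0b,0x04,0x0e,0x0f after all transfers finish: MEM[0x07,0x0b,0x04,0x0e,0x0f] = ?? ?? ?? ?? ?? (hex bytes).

  after D0: wrote 4B at 0x05 = c4dcf595
  after D1: wrote 6B at 0x0b = 09c2429c40c4
  after D2: wrote 2B at 0x11 = 9c40
  after D3: wrote 6B at 0x0b = c4dcf5956e01
query mem[0x07]=0xf5, mem[0x0b]=0xc4, mem[0x04]=0x40, mem[0x0e]=0x95, mem[0x0f]=0x6e

MEM[0x07,0x0b,0x04,0x0e,0x0f] = f5 c4 40 95 6e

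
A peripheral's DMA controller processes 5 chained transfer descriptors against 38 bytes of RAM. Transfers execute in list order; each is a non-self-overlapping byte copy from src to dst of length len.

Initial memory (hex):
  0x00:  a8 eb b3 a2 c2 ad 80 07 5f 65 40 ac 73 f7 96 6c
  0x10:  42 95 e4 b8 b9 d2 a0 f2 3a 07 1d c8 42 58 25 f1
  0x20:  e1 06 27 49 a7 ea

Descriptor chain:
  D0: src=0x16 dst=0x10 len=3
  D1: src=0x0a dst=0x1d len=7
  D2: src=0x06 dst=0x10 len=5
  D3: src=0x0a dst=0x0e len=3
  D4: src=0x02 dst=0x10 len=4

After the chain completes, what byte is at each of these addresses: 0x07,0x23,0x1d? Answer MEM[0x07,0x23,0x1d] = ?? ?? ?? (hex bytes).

#0 dst[0x10+3] := {0xa0,0xf2,0x3a}
#1 dst[0x1d+7] := {0x40,0xac,0x73,0xf7,0x96,0x6c,0xa0}
#2 dst[0x10+5] := {0x80,0x07,0x5f,0x65,0x40}
#3 dst[0x0e+3] := {0x40,0xac,0x73}
#4 dst[0x10+4] := {0xb3,0xa2,0xc2,0xad}
query mem[0x07]=0x07, mem[0x23]=0xa0, mem[0x1d]=0x40

MEM[0x07,0x23,0x1d] = 07 a0 40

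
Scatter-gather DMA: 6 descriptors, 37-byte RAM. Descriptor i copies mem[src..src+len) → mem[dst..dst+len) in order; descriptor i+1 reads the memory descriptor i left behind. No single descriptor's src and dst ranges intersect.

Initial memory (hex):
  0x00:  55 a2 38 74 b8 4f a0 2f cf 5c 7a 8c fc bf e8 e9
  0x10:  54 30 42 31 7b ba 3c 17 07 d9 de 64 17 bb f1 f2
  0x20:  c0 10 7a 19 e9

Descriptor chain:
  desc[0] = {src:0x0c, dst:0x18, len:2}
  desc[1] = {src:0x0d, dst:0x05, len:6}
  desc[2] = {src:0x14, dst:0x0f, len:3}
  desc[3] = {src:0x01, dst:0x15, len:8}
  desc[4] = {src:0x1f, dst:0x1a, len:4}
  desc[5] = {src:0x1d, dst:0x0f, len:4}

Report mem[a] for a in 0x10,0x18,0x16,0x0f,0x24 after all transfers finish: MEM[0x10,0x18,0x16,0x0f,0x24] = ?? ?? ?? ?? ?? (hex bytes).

#0 dst[0x18+2] := {0xfc,0xbf}
#1 dst[0x05+6] := {0xbf,0xe8,0xe9,0x54,0x30,0x42}
#2 dst[0x0f+3] := {0x7b,0xba,0x3c}
#3 dst[0x15+8] := {0xa2,0x38,0x74,0xb8,0xbf,0xe8,0xe9,0x54}
#4 dst[0x1a+4] := {0xf2,0xc0,0x10,0x7a}
#5 dst[0x0f+4] := {0x7a,0xf1,0xf2,0xc0}
query mem[0x10]=0xf1, mem[0x18]=0xb8, mem[0x16]=0x38, mem[0x0f]=0x7a, mem[0x24]=0xe9

MEM[0x10,0x18,0x16,0x0f,0x24] = f1 b8 38 7a e9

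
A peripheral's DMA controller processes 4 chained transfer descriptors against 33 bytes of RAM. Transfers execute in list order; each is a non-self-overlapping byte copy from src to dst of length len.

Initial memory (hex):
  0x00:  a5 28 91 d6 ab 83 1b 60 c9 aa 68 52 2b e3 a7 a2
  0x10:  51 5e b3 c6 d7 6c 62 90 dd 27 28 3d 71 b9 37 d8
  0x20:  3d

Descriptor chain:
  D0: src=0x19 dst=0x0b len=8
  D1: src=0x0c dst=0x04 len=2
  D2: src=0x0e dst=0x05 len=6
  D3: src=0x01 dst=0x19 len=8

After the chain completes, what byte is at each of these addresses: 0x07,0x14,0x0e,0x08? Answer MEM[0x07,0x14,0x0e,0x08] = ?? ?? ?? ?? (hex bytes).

MEM[0x07,0x14,0x0e,0x08] = 37 d7 71 d8

#0 dst[0x0b+8] := {0x27,0x28,0x3d,0x71,0xb9,0x37,0xd8,0x3d}
#1 dst[0x04+2] := {0x28,0x3d}
#2 dst[0x05+6] := {0x71,0xb9,0x37,0xd8,0x3d,0xc6}
#3 dst[0x19+8] := {0x28,0x91,0xd6,0x28,0x71,0xb9,0x37,0xd8}
query mem[0x07]=0x37, mem[0x14]=0xd7, mem[0x0e]=0x71, mem[0x08]=0xd8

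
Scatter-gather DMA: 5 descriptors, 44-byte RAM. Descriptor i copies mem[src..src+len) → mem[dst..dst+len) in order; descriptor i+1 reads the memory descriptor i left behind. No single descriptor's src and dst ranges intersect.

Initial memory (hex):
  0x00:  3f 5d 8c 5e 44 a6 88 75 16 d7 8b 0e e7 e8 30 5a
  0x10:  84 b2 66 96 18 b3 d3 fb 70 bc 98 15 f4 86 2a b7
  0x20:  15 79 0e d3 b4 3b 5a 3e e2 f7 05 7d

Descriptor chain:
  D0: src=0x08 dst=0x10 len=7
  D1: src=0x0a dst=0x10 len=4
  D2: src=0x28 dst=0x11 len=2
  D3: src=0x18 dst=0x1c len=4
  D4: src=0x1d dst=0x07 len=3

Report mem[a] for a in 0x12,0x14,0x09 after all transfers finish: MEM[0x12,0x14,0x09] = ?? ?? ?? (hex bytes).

D0: mem[0x10..0x16] <- [16 d7 8b 0e e7 e8 30]
D1: mem[0x10..0x13] <- [8b 0e e7 e8]
D2: mem[0x11..0x12] <- [e2 f7]
D3: mem[0x1c..0x1f] <- [70 bc 98 15]
D4: mem[0x07..0x09] <- [bc 98 15]
query mem[0x12]=0xf7, mem[0x14]=0xe7, mem[0x09]=0x15

MEM[0x12,0x14,0x09] = f7 e7 15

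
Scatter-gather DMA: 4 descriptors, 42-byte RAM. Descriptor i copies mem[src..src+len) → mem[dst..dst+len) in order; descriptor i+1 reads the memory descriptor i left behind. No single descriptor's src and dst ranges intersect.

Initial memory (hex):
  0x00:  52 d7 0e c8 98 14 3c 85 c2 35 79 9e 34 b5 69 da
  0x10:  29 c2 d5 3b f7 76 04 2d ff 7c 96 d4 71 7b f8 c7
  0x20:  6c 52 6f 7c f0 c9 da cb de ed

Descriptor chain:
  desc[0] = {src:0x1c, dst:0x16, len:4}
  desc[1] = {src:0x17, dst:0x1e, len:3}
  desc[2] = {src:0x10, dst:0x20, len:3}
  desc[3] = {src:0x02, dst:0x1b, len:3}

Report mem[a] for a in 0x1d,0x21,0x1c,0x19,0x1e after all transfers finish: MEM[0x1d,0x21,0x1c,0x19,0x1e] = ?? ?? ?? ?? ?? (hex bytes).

#0 dst[0x16+4] := {0x71,0x7b,0xf8,0xc7}
#1 dst[0x1e+3] := {0x7b,0xf8,0xc7}
#2 dst[0x20+3] := {0x29,0xc2,0xd5}
#3 dst[0x1b+3] := {0x0e,0xc8,0x98}
query mem[0x1d]=0x98, mem[0x21]=0xc2, mem[0x1c]=0xc8, mem[0x19]=0xc7, mem[0x1e]=0x7b

MEM[0x1d,0x21,0x1c,0x19,0x1e] = 98 c2 c8 c7 7b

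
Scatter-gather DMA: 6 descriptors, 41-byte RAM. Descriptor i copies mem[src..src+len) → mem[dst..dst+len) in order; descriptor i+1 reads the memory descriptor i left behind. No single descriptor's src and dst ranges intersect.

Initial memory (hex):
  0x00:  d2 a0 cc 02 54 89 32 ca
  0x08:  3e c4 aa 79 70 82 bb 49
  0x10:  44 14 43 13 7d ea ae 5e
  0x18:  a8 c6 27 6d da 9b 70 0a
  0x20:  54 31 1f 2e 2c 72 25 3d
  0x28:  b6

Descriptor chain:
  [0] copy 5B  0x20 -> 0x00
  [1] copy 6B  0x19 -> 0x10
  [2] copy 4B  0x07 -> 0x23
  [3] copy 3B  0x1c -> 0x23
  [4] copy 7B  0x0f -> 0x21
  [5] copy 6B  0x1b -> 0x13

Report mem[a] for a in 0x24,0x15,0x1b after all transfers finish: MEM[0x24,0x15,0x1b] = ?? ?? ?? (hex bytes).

#0 dst[0x00+5] := {0x54,0x31,0x1f,0x2e,0x2c}
#1 dst[0x10+6] := {0xc6,0x27,0x6d,0xda,0x9b,0x70}
#2 dst[0x23+4] := {0xca,0x3e,0xc4,0xaa}
#3 dst[0x23+3] := {0xda,0x9b,0x70}
#4 dst[0x21+7] := {0x49,0xc6,0x27,0x6d,0xda,0x9b,0x70}
#5 dst[0x13+6] := {0x6d,0xda,0x9b,0x70,0x0a,0x54}
query mem[0x24]=0x6d, mem[0x15]=0x9b, mem[0x1b]=0x6d

MEM[0x24,0x15,0x1b] = 6d 9b 6d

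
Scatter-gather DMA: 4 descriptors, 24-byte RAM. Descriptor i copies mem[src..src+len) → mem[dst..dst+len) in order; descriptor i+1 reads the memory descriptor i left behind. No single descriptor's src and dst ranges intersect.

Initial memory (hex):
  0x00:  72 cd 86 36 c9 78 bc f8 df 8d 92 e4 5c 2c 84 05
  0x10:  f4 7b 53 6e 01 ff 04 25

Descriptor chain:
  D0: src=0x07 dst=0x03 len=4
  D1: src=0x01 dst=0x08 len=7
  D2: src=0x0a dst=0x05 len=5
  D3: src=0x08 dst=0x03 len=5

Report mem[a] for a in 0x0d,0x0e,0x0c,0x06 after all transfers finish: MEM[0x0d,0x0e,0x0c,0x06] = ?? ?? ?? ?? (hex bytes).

D0: mem[0x03..0x06] <- [f8 df 8d 92]
D1: mem[0x08..0x0e] <- [cd 86 f8 df 8d 92 f8]
D2: mem[0x05..0x09] <- [f8 df 8d 92 f8]
D3: mem[0x03..0x07] <- [92 f8 f8 df 8d]
query mem[0x0d]=0x92, mem[0x0e]=0xf8, mem[0x0c]=0x8d, mem[0x06]=0xdf

MEM[0x0d,0x0e,0x0c,0x06] = 92 f8 8d df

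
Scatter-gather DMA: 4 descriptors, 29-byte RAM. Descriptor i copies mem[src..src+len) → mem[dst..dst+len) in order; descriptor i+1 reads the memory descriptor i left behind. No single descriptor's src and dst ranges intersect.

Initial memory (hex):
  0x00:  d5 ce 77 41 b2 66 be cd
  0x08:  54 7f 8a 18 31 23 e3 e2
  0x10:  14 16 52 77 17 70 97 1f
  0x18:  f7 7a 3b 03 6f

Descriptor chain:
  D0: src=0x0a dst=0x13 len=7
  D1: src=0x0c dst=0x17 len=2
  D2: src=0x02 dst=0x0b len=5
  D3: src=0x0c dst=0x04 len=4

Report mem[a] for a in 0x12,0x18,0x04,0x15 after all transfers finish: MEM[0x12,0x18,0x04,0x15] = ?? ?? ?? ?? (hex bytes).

D0: mem[0x13..0x19] <- [8a 18 31 23 e3 e2 14]
D1: mem[0x17..0x18] <- [31 23]
D2: mem[0x0b..0x0f] <- [77 41 b2 66 be]
D3: mem[0x04..0x07] <- [41 b2 66 be]
query mem[0x12]=0x52, mem[0x18]=0x23, mem[0x04]=0x41, mem[0x15]=0x31

MEM[0x12,0x18,0x04,0x15] = 52 23 41 31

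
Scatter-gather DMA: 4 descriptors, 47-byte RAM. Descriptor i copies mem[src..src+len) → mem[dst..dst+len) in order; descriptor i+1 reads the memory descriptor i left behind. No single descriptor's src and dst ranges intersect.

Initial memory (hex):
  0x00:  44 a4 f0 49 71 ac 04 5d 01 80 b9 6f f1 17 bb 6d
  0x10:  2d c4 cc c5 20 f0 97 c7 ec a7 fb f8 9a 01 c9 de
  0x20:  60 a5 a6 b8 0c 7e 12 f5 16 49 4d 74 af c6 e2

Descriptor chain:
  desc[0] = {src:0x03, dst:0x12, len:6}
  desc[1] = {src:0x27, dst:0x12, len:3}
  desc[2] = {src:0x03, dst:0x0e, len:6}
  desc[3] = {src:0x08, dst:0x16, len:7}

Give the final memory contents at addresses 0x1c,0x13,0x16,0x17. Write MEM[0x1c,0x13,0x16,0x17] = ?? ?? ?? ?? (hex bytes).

[0] 0x03->0x12 len=6 : 49 71 ac 04 5d 01
[1] 0x27->0x12 len=3 : f5 16 49
[2] 0x03->0x0e len=6 : 49 71 ac 04 5d 01
[3] 0x08->0x16 len=7 : 01 80 b9 6f f1 17 49
query mem[0x1c]=0x49, mem[0x13]=0x01, mem[0x16]=0x01, mem[0x17]=0x80

MEM[0x1c,0x13,0x16,0x17] = 49 01 01 80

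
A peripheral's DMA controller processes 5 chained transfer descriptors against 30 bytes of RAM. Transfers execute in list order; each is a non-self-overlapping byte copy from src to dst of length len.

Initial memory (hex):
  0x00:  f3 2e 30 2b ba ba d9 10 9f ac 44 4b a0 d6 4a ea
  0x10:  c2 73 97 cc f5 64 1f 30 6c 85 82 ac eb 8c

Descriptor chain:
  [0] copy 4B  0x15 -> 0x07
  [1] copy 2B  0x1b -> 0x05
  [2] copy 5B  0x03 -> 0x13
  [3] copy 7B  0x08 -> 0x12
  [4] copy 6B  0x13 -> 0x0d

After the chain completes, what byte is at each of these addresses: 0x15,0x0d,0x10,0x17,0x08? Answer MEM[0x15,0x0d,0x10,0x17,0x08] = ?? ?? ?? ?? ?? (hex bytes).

  after D0: wrote 4B at 0x07 = 641f306c
  after D1: wrote 2B at 0x05 = aceb
  after D2: wrote 5B at 0x13 = 2bbaaceb64
  after D3: wrote 7B at 0x12 = 1f306c4ba0d64a
  after D4: wrote 6B at 0x0d = 306c4ba0d64a
query mem[0x15]=0x4b, mem[0x0d]=0x30, mem[0x10]=0xa0, mem[0x17]=0xd6, mem[0x08]=0x1f

MEM[0x15,0x0d,0x10,0x17,0x08] = 4b 30 a0 d6 1f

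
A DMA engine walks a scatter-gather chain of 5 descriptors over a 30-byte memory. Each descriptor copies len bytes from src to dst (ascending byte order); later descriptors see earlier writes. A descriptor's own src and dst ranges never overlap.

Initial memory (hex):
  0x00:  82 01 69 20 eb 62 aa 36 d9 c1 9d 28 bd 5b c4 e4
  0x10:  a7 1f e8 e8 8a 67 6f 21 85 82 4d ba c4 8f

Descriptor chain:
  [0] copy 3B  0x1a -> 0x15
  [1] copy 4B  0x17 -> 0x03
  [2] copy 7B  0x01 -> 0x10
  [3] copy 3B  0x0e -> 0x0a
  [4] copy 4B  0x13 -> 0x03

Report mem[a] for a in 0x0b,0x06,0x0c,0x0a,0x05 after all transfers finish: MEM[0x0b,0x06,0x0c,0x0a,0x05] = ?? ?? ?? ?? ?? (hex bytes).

MEM[0x0b,0x06,0x0c,0x0a,0x05] = e4 36 01 c4 4d

D0: mem[0x15..0x17] <- [4d ba c4]
D1: mem[0x03..0x06] <- [c4 85 82 4d]
D2: mem[0x10..0x16] <- [01 69 c4 85 82 4d 36]
D3: mem[0x0a..0x0c] <- [c4 e4 01]
D4: mem[0x03..0x06] <- [85 82 4d 36]
query mem[0x0b]=0xe4, mem[0x06]=0x36, mem[0x0c]=0x01, mem[0x0a]=0xc4, mem[0x05]=0x4d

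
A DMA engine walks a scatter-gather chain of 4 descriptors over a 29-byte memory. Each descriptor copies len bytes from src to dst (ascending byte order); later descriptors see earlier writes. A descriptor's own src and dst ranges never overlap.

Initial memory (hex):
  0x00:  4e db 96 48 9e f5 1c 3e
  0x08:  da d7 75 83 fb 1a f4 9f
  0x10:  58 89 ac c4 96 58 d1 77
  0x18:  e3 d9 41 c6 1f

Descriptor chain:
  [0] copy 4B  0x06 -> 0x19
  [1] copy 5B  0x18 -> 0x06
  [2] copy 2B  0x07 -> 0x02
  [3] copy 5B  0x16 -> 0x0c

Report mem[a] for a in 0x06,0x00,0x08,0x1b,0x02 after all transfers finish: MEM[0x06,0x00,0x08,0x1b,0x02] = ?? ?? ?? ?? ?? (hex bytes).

MEM[0x06,0x00,0x08,0x1b,0x02] = e3 4e 3e da 1c

D0: mem[0x19..0x1c] <- [1c 3e da d7]
D1: mem[0x06..0x0a] <- [e3 1c 3e da d7]
D2: mem[0x02..0x03] <- [1c 3e]
D3: mem[0x0c..0x10] <- [d1 77 e3 1c 3e]
query mem[0x06]=0xe3, mem[0x00]=0x4e, mem[0x08]=0x3e, mem[0x1b]=0xda, mem[0x02]=0x1c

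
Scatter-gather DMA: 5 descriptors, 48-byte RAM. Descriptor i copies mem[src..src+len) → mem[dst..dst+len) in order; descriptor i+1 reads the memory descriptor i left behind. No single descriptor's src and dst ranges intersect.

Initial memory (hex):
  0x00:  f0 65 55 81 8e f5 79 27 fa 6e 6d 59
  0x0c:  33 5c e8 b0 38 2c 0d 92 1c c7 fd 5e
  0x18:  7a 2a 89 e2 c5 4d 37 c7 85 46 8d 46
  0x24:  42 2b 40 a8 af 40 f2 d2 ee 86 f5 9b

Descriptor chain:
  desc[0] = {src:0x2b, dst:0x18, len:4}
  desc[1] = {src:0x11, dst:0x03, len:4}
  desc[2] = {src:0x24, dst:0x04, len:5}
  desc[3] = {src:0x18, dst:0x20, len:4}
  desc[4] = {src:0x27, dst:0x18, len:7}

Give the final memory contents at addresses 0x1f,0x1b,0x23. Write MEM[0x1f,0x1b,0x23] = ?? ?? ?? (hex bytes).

[0] 0x2b->0x18 len=4 : d2 ee 86 f5
[1] 0x11->0x03 len=4 : 2c 0d 92 1c
[2] 0x24->0x04 len=5 : 42 2b 40 a8 af
[3] 0x18->0x20 len=4 : d2 ee 86 f5
[4] 0x27->0x18 len=7 : a8 af 40 f2 d2 ee 86
query mem[0x1f]=0xc7, mem[0x1b]=0xf2, mem[0x23]=0xf5

MEM[0x1f,0x1b,0x23] = c7 f2 f5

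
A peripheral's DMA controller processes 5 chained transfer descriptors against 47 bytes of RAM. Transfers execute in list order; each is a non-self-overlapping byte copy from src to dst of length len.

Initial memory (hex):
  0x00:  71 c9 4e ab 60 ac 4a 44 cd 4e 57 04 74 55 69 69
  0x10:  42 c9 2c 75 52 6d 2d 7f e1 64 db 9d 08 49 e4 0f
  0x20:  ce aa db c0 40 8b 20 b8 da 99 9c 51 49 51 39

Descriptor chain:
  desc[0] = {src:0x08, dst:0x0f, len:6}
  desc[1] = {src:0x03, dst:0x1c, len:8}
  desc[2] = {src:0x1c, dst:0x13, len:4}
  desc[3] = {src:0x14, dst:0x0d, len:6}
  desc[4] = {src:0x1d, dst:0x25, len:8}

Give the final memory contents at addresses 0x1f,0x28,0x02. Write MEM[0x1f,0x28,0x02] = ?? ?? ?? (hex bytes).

MEM[0x1f,0x28,0x02] = 4a 44 4e

[0] 0x08->0x0f len=6 : cd 4e 57 04 74 55
[1] 0x03->0x1c len=8 : ab 60 ac 4a 44 cd 4e 57
[2] 0x1c->0x13 len=4 : ab 60 ac 4a
[3] 0x14->0x0d len=6 : 60 ac 4a 7f e1 64
[4] 0x1d->0x25 len=8 : 60 ac 4a 44 cd 4e 57 40
query mem[0x1f]=0x4a, mem[0x28]=0x44, mem[0x02]=0x4e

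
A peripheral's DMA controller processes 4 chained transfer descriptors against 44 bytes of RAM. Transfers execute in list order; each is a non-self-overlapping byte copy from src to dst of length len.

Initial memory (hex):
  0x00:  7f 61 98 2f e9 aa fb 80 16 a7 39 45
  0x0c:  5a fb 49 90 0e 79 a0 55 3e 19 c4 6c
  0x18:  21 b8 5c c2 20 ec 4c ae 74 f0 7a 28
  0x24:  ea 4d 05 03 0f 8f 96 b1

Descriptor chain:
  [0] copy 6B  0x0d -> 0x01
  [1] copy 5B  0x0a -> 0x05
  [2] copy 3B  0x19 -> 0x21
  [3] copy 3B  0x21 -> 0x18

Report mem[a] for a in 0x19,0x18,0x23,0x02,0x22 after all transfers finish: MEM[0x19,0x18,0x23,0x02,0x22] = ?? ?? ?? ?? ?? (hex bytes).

  after D0: wrote 6B at 0x01 = fb49900e79a0
  after D1: wrote 5B at 0x05 = 39455afb49
  after D2: wrote 3B at 0x21 = b85cc2
  after D3: wrote 3B at 0x18 = b85cc2
query mem[0x19]=0x5c, mem[0x18]=0xb8, mem[0x23]=0xc2, mem[0x02]=0x49, mem[0x22]=0x5c

MEM[0x19,0x18,0x23,0x02,0x22] = 5c b8 c2 49 5c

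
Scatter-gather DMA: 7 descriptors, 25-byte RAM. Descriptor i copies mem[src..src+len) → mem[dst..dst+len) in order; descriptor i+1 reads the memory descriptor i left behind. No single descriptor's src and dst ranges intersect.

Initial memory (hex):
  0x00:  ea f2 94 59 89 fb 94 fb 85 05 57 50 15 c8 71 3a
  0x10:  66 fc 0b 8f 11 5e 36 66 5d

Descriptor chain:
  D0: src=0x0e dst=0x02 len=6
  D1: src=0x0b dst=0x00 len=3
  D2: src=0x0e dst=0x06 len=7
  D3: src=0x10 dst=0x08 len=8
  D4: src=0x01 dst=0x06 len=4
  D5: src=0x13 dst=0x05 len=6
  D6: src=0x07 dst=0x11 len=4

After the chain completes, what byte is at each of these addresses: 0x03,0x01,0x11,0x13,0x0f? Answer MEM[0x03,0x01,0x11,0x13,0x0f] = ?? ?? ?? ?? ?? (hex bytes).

MEM[0x03,0x01,0x11,0x13,0x0f] = 3a 15 5e 66 66

#0 dst[0x02+6] := {0x71,0x3a,0x66,0xfc,0x0b,0x8f}
#1 dst[0x00+3] := {0x50,0x15,0xc8}
#2 dst[0x06+7] := {0x71,0x3a,0x66,0xfc,0x0b,0x8f,0x11}
#3 dst[0x08+8] := {0x66,0xfc,0x0b,0x8f,0x11,0x5e,0x36,0x66}
#4 dst[0x06+4] := {0x15,0xc8,0x3a,0x66}
#5 dst[0x05+6] := {0x8f,0x11,0x5e,0x36,0x66,0x5d}
#6 dst[0x11+4] := {0x5e,0x36,0x66,0x5d}
query mem[0x03]=0x3a, mem[0x01]=0x15, mem[0x11]=0x5e, mem[0x13]=0x66, mem[0x0f]=0x66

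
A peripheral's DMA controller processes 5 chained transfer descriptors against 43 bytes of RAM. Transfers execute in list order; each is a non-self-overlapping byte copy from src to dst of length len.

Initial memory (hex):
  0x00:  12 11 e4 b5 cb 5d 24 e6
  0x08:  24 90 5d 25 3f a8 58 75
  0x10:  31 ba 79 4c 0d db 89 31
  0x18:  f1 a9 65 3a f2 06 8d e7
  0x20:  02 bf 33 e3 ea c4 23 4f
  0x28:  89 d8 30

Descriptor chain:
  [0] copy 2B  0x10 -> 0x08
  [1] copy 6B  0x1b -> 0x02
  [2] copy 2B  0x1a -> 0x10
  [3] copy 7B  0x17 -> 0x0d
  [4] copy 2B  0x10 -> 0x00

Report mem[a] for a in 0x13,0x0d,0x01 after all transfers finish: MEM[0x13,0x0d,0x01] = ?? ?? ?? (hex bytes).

#0 dst[0x08+2] := {0x31,0xba}
#1 dst[0x02+6] := {0x3a,0xf2,0x06,0x8d,0xe7,0x02}
#2 dst[0x10+2] := {0x65,0x3a}
#3 dst[0x0d+7] := {0x31,0xf1,0xa9,0x65,0x3a,0xf2,0x06}
#4 dst[0x00+2] := {0x65,0x3a}
query mem[0x13]=0x06, mem[0x0d]=0x31, mem[0x01]=0x3a

MEM[0x13,0x0d,0x01] = 06 31 3a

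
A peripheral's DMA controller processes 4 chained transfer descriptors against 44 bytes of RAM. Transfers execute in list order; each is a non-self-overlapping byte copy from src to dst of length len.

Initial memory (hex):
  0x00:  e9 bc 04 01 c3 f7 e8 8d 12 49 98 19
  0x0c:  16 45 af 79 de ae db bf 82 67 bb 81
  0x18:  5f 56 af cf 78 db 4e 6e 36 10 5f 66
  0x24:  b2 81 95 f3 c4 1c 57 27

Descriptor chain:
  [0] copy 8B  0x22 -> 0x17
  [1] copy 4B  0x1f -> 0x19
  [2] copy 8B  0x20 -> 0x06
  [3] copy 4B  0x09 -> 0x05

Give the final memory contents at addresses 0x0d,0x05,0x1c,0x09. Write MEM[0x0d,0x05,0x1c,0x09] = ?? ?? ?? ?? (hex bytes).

#0 dst[0x17+8] := {0x5f,0x66,0xb2,0x81,0x95,0xf3,0xc4,0x1c}
#1 dst[0x19+4] := {0x6e,0x36,0x10,0x5f}
#2 dst[0x06+8] := {0x36,0x10,0x5f,0x66,0xb2,0x81,0x95,0xf3}
#3 dst[0x05+4] := {0x66,0xb2,0x81,0x95}
query mem[0x0d]=0xf3, mem[0x05]=0x66, mem[0x1c]=0x5f, mem[0x09]=0x66

MEM[0x0d,0x05,0x1c,0x09] = f3 66 5f 66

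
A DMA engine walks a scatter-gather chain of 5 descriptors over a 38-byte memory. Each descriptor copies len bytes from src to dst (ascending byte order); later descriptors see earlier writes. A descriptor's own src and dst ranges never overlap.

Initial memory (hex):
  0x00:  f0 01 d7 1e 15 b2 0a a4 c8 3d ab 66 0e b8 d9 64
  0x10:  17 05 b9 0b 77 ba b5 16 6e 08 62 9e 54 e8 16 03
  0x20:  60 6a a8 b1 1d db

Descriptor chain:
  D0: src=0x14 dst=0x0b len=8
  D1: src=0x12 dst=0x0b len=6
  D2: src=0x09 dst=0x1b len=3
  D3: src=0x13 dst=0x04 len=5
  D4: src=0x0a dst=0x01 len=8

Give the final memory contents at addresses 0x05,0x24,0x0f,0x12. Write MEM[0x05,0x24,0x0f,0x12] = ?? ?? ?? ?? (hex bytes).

#0 dst[0x0b+8] := {0x77,0xba,0xb5,0x16,0x6e,0x08,0x62,0x9e}
#1 dst[0x0b+6] := {0x9e,0x0b,0x77,0xba,0xb5,0x16}
#2 dst[0x1b+3] := {0x3d,0xab,0x9e}
#3 dst[0x04+5] := {0x0b,0x77,0xba,0xb5,0x16}
#4 dst[0x01+8] := {0xab,0x9e,0x0b,0x77,0xba,0xb5,0x16,0x62}
query mem[0x05]=0xba, mem[0x24]=0x1d, mem[0x0f]=0xb5, mem[0x12]=0x9e

MEM[0x05,0x24,0x0f,0x12] = ba 1d b5 9e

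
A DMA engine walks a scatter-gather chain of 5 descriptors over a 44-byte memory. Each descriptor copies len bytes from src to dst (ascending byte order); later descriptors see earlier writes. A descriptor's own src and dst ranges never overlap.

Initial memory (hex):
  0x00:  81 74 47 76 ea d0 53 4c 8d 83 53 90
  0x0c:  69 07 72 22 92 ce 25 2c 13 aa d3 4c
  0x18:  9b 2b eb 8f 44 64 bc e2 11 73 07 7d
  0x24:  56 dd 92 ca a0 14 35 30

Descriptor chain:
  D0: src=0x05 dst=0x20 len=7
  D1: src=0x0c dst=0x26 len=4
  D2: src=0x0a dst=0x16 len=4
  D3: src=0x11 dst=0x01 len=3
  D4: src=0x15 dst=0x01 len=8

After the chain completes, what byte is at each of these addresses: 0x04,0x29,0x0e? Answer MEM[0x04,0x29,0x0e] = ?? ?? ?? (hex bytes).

[0] 0x05->0x20 len=7 : d0 53 4c 8d 83 53 90
[1] 0x0c->0x26 len=4 : 69 07 72 22
[2] 0x0a->0x16 len=4 : 53 90 69 07
[3] 0x11->0x01 len=3 : ce 25 2c
[4] 0x15->0x01 len=8 : aa 53 90 69 07 eb 8f 44
query mem[0x04]=0x69, mem[0x29]=0x22, mem[0x0e]=0x72

MEM[0x04,0x29,0x0e] = 69 22 72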